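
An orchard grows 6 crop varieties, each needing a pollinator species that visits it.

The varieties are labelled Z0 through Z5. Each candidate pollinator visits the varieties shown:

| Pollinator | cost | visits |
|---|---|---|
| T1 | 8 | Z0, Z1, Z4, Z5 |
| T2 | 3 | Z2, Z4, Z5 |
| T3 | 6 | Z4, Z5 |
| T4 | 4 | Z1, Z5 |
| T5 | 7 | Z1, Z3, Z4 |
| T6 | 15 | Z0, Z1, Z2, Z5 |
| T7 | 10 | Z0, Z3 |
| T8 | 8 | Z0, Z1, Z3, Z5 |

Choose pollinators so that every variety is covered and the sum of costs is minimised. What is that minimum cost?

11

T2, T8 together cover every variety (T2 ∪ T8 = {Z0, Z1, Z2, Z3, Z4, Z5}); total cost 3 + 8 = 11.
No covering selection has total cost below 11.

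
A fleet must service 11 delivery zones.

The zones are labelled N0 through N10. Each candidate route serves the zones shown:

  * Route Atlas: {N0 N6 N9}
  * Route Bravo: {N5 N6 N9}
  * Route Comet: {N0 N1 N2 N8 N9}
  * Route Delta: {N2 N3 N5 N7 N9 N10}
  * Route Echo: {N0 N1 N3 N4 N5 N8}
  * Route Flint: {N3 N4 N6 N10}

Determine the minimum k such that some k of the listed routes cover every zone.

Take {Atlas, Delta, Echo}. Their union is {N0, N1, N2, N3, N4, N5, N6, N7, N8, N9, N10}, which is all 11 zones.
Only Delta contains N7, so Delta is forced; the remaining 5 zones need at least 2 more routes (each remaining route adds at most 4) — so at least 3 routes are needed, and 3 is optimal.

3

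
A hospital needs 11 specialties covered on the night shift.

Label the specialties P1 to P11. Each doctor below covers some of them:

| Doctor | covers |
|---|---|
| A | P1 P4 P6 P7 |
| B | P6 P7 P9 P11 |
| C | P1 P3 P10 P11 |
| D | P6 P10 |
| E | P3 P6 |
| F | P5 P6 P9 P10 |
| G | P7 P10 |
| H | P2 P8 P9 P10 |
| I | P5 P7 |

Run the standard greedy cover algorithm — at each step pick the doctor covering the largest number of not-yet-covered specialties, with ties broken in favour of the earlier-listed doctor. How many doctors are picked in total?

Greedy: pick A (covers 4 new) → pick H (covers 4 new) → pick C (covers 2 new) → pick F (covers 1 new). Total picks: 4.

4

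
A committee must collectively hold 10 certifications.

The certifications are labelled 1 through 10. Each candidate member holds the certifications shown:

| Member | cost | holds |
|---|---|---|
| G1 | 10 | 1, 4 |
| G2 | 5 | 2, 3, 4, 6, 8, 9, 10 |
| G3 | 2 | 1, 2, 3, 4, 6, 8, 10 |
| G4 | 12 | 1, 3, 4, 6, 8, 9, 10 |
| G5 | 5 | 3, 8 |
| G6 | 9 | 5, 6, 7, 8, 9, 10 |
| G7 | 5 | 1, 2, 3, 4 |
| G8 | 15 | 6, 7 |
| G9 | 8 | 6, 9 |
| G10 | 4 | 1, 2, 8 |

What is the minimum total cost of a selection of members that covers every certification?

G3, G6 together cover every certification (G3 ∪ G6 = {1, 2, 3, 4, 5, 6, 7, 8, 9, 10}); total cost 2 + 9 = 11.
No covering selection has total cost below 11.

11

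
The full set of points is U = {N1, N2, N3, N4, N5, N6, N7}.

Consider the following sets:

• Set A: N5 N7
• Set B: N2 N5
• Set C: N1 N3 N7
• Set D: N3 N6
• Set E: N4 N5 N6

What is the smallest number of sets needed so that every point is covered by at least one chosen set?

3

B and C and E together: B ∪ C ∪ E = {N1, N2, N3, N4, N5, N6, N7} — every point is covered.
Each set has at most 3 points, and 2·3 = 6 < 7 — so at least 3 sets are needed, and 3 is optimal.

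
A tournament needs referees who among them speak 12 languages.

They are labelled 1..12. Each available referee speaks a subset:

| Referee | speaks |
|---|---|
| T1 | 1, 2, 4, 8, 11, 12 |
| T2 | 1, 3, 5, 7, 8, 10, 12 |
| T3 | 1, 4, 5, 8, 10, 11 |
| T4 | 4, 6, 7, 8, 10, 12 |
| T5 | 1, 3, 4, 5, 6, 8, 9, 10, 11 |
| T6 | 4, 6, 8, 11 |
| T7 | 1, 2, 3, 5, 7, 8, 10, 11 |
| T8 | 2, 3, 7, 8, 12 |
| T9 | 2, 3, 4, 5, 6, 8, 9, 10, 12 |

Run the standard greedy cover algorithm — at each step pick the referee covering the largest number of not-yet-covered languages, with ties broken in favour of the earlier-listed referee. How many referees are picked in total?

2

Greedy: pick T5 (covers 9 new) → pick T8 (covers 3 new). Total picks: 2.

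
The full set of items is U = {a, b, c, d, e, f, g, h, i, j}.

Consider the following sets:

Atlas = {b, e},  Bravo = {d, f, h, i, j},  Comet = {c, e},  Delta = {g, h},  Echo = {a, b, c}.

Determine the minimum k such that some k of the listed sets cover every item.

4

Atlas and Bravo and Delta and Echo together: Atlas ∪ Bravo ∪ Delta ∪ Echo = {a, b, c, d, e, f, g, h, i, j} — every item is covered.
No 3 of the 5 sets cover everything (all 10 combinations miss at least one item), so 4 is optimal.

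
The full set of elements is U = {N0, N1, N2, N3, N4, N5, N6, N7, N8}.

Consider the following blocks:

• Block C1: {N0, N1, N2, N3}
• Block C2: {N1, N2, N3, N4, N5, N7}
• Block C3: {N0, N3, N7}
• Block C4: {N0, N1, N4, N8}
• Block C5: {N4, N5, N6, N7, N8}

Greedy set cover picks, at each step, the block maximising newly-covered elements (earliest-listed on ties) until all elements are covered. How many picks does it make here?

Greedy: pick C2 (covers 6 new) → pick C4 (covers 2 new) → pick C5 (covers 1 new). Total picks: 3.
(The true minimum cover uses only 2 blocks, so greedy is not optimal here.)

3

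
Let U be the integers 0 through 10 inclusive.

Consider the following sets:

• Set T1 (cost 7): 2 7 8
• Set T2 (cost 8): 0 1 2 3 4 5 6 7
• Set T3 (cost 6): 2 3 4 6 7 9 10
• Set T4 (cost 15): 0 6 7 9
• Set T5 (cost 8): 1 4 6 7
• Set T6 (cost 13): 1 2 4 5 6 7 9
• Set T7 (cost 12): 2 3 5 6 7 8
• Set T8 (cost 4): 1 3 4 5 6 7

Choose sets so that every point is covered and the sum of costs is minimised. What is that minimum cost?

21

T1, T2, T3 together cover every point (T1 ∪ T2 ∪ T3 = {0, 1, 2, 3, 4, 5, 6, 7, 8, 9, 10}); total cost 7 + 8 + 6 = 21.
The greedy pick T8, T3, T1, T2 costs 25; no covering selection beats 21.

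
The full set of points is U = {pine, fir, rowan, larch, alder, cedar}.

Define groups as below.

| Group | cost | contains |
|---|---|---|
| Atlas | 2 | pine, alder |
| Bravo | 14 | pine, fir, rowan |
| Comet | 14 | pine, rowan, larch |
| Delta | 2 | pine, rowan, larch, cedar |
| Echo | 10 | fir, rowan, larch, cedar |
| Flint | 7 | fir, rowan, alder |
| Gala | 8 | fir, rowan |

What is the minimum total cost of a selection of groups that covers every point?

9

Delta, Flint together cover every point (Delta ∪ Flint = {pine, fir, rowan, larch, alder, cedar}); total cost 2 + 7 = 9.
The greedy pick Delta, Atlas, Flint costs 11; no covering selection beats 9.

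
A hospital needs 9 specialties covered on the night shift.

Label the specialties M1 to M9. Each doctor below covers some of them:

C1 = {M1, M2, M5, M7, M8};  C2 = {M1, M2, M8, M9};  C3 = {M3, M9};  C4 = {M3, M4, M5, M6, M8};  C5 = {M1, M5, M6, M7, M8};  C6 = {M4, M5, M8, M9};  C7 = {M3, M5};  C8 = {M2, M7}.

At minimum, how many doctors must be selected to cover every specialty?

3

C2 and C4 and C8 together: C2 ∪ C4 ∪ C8 = {M1, M2, M3, M4, M5, M6, M7, M8, M9} — every specialty is covered.
No 2 of the 8 doctors cover everything (all 28 combinations miss at least one specialty), so 3 is optimal.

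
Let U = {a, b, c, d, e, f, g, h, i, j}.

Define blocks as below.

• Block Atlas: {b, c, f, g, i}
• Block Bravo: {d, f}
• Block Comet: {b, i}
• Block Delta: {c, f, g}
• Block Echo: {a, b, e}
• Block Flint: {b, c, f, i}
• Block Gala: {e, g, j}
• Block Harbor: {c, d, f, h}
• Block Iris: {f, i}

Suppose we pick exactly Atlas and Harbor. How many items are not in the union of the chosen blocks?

3

Union of Atlas, Harbor = {b, c, d, f, g, h, i}.
Not covered: a, e, j — 3 items.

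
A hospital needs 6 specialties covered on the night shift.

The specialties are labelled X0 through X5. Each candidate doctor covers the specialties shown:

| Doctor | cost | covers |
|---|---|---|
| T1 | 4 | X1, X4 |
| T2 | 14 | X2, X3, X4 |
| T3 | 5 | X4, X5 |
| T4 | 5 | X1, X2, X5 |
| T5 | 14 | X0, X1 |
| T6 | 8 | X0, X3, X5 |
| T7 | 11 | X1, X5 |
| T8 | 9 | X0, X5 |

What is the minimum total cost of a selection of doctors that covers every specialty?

17

T1, T4, T6 together cover every specialty (T1 ∪ T4 ∪ T6 = {X0, X1, X2, X3, X4, X5}); total cost 4 + 5 + 8 = 17.
No covering selection has total cost below 17.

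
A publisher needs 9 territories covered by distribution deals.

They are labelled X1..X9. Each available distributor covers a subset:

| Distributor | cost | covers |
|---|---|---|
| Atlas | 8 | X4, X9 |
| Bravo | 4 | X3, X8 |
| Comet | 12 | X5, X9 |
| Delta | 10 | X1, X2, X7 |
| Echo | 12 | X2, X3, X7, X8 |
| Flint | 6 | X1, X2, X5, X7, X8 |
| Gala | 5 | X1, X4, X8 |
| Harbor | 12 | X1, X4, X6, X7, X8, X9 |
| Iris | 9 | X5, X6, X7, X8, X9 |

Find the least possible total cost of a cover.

22

Bravo, Flint, Harbor together cover every territory (Bravo ∪ Flint ∪ Harbor = {X1, X2, X3, X4, X5, X6, X7, X8, X9}); total cost 4 + 6 + 12 = 22.
The greedy pick Flint, Atlas, Bravo, Iris costs 27; no covering selection beats 22.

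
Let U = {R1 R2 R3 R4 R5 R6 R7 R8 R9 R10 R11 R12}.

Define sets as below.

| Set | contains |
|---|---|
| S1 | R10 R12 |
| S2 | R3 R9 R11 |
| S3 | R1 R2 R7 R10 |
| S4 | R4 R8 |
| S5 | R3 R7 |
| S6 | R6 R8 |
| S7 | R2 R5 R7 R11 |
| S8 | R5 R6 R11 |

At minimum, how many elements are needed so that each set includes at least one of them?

H = {R7, R8, R11, R12} meets every set (each contains at least one member of H), and |H| = 4.
The sets S1, S4, S5, S8 are pairwise disjoint, so any hitting set needs a separate element for each — at least 4. Hence 4 is optimal.

4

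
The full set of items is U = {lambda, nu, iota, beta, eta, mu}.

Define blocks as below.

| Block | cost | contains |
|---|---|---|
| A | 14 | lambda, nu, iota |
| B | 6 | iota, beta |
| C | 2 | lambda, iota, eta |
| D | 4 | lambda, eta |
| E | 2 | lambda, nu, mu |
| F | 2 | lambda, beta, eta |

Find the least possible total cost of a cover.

6

C, E, F together cover every item (C ∪ E ∪ F = {lambda, nu, iota, beta, eta, mu}); total cost 2 + 2 + 2 = 6.
No covering selection has total cost below 6.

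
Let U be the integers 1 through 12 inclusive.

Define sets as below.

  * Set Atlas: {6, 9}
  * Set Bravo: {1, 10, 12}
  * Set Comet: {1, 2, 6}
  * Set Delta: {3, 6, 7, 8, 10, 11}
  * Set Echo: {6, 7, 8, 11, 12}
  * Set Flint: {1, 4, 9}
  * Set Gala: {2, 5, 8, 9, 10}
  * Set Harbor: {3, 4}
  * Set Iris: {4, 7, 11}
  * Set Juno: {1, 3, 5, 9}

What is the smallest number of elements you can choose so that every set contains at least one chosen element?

The 4 elements {1, 4, 6, 9} hit every set.
No choice of 3 elements meets every set, so 4 is the minimum.

4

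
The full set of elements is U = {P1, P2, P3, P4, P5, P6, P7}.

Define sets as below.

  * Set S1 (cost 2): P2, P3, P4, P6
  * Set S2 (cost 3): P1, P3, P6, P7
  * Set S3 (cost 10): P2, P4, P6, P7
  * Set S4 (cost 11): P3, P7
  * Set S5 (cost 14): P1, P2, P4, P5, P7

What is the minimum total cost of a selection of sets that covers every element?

16

S1, S5 together cover every element (S1 ∪ S5 = {P1, P2, P3, P4, P5, P6, P7}); total cost 2 + 14 = 16.
The greedy pick S1, S2, S5 costs 19; no covering selection beats 16.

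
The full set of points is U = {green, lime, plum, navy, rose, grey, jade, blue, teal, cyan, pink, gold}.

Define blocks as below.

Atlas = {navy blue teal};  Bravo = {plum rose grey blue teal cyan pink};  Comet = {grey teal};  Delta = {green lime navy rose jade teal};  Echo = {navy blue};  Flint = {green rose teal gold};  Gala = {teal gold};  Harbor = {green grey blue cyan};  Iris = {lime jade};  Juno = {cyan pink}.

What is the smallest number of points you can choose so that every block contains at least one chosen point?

4

The 4 points {jade, blue, teal, pink} hit every block.
The blocks Echo, Flint, Iris, Juno are pairwise disjoint, so any hitting set needs a separate point for each — at least 4. Hence 4 is optimal.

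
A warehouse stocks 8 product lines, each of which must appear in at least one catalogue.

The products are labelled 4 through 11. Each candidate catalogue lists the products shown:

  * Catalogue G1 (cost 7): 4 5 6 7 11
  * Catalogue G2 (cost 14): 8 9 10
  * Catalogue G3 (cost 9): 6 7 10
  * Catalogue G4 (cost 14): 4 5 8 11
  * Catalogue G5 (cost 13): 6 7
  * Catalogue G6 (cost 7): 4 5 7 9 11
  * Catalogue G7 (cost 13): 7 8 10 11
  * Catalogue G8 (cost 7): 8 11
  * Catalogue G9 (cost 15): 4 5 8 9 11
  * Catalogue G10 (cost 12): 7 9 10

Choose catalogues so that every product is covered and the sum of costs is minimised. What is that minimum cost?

21

G1, G2 together cover every product (G1 ∪ G2 = {4, 5, 6, 7, 8, 9, 10, 11}); total cost 7 + 14 = 21.
No covering selection has total cost below 21.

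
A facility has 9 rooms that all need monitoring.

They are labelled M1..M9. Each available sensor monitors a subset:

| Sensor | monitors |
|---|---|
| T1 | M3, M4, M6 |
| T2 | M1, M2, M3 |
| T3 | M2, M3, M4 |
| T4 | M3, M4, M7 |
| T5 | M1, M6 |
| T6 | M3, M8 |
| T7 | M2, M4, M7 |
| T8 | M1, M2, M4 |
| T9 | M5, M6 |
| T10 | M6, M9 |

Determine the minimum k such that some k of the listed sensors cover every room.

5

Take {T2, T4, T6, T9, T10}. Their union is {M1, M2, M3, M4, M5, M6, M7, M8, M9}, which is all 9 rooms.
No 4 of the 10 sensors cover everything (all 210 combinations miss at least one room), so 5 is optimal.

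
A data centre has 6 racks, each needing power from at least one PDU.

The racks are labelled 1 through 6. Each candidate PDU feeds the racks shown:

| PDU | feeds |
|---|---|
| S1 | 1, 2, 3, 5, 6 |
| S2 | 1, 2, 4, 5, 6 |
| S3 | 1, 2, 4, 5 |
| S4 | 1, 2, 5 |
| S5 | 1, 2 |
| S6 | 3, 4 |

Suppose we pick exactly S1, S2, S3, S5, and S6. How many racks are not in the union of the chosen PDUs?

Union of S1, S2, S3, S5, S6 = {1, 2, 3, 4, 5, 6} — that's every rack, so 0 are uncovered.

0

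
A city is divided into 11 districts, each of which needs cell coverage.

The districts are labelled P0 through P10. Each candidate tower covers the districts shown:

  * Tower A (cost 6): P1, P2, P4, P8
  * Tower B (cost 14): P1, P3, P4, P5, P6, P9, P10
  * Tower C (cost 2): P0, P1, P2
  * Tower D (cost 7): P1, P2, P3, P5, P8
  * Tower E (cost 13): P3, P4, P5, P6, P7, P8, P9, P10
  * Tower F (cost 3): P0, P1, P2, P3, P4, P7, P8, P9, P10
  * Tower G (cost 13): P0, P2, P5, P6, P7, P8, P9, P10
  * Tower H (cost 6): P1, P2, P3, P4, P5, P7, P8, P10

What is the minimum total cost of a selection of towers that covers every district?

C, E together cover every district (C ∪ E = {P0, P1, P2, P3, P4, P5, P6, P7, P8, P9, P10}); total cost 2 + 13 = 15.
The greedy pick F, H, E costs 22; no covering selection beats 15.

15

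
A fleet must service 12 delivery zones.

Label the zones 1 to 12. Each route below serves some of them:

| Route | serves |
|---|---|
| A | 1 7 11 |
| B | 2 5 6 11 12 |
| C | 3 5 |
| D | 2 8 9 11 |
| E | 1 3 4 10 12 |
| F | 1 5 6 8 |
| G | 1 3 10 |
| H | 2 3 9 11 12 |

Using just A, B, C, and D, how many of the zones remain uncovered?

2

Union of A, B, C, D = {1, 2, 3, 5, 6, 7, 8, 9, 11, 12}.
Not covered: 4, 10 — 2 zones.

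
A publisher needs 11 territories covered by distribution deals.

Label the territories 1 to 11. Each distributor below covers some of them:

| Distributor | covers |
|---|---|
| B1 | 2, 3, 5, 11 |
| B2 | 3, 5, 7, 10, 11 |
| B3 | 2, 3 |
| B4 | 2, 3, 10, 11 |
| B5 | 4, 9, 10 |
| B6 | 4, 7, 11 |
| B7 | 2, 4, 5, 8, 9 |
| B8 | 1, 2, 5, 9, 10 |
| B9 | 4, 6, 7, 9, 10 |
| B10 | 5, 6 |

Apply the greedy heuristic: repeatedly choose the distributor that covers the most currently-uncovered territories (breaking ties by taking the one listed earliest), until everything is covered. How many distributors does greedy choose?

4

Greedy: pick B2 (covers 5 new) → pick B7 (covers 4 new) → pick B8 (covers 1 new) → pick B9 (covers 1 new). Total picks: 4.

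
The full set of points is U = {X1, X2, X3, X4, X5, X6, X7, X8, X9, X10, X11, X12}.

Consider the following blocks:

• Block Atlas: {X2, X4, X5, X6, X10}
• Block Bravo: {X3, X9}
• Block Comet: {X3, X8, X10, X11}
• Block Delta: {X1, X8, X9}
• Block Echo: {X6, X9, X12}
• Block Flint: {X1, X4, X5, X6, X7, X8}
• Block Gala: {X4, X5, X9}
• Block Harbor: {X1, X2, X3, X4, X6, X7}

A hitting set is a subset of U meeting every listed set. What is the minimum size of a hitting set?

Take H = {X6, X9, X10}. Each listed block contains at least one of these, so H is a hitting set of size 3.
No choice of 2 points meets every block, so 3 is the minimum.

3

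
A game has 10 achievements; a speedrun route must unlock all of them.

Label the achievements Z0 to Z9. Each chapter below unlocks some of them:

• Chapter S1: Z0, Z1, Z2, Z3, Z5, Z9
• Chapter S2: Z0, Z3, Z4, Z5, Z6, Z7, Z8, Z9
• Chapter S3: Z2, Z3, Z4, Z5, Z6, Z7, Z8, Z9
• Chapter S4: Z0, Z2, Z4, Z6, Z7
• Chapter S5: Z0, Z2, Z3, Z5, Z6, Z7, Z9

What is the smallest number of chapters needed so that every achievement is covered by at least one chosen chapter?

2

Take {S1, S2}. Their union is {Z0, Z1, Z2, Z3, Z4, Z5, Z6, Z7, Z8, Z9}, which is all 10 achievements.
No single chapter has all 10 achievements (the largest, S2, has 8), so 2 is optimal.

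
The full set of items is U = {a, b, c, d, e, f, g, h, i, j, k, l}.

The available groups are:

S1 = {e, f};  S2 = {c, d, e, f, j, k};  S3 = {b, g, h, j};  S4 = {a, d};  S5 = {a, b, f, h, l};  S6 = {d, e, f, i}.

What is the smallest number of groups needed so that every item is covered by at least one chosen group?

S2 and S3 and S5 and S6 together: S2 ∪ S3 ∪ S5 ∪ S6 = {a, b, c, d, e, f, g, h, i, j, k, l} — every item is covered.
No 3 of the 6 groups cover everything (all 20 combinations miss at least one item), so 4 is optimal.

4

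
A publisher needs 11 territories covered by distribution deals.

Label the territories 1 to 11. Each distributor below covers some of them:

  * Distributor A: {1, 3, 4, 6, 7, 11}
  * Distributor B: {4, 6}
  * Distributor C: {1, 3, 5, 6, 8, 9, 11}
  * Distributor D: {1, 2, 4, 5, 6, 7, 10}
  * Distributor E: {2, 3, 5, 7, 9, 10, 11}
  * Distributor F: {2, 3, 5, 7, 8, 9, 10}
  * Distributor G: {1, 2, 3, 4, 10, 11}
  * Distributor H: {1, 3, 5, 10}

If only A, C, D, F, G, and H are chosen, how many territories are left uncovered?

0

Union of A, C, D, F, G, H = {1, 2, 3, 4, 5, 6, 7, 8, 9, 10, 11} — that's every territory, so 0 are uncovered.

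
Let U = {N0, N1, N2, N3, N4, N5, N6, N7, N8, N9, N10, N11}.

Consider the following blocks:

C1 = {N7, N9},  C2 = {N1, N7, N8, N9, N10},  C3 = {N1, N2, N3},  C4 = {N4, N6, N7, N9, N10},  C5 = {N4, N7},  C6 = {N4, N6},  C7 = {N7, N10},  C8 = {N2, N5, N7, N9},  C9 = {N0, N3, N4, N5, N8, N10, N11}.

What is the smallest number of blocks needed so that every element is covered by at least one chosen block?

3

C3 and C4 and C9 together: C3 ∪ C4 ∪ C9 = {N0, N1, N2, N3, N4, N5, N6, N7, N8, N9, N10, N11} — every element is covered.
Only C9 contains N0, so C9 is forced; the remaining 5 elements need at least 2 more blocks (each remaining block adds at most 3) — so at least 3 blocks are needed, and 3 is optimal.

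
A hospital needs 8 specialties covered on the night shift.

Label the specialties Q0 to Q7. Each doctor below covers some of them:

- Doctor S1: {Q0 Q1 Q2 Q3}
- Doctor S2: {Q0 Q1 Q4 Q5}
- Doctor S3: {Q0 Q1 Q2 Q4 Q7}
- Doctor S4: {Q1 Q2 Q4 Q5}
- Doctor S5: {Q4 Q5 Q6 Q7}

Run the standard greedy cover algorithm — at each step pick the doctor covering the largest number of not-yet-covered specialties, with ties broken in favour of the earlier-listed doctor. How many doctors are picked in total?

Greedy: pick S3 (covers 5 new) → pick S5 (covers 2 new) → pick S1 (covers 1 new). Total picks: 3.
(The true minimum cover uses only 2 doctors, so greedy is not optimal here.)

3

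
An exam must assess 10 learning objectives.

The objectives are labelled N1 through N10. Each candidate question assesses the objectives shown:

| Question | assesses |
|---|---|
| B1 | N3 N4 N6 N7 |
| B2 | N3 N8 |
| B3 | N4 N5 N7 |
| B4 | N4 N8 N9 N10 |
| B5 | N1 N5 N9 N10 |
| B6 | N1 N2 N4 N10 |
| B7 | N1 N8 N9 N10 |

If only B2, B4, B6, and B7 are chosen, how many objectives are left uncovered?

3

Union of B2, B4, B6, B7 = {N1, N2, N3, N4, N8, N9, N10}.
Not covered: N5, N6, N7 — 3 objectives.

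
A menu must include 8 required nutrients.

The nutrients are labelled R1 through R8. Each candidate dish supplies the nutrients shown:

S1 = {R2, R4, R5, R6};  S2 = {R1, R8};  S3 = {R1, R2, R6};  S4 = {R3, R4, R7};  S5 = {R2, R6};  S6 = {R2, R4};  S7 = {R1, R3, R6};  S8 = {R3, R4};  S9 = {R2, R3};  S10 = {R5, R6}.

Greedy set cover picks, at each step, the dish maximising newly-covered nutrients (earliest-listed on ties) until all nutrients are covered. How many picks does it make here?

Greedy: pick S1 (covers 4 new) → pick S2 (covers 2 new) → pick S4 (covers 2 new). Total picks: 3.

3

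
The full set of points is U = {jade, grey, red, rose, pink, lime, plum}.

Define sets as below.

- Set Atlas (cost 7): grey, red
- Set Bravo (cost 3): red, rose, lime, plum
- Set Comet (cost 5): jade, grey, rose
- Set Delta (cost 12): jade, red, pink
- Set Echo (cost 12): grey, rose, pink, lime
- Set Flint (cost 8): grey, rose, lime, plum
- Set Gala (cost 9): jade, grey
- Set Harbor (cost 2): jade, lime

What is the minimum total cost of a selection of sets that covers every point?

Bravo, Echo, Harbor together cover every point (Bravo ∪ Echo ∪ Harbor = {jade, grey, red, rose, pink, lime, plum}); total cost 3 + 12 + 2 = 17.
The greedy pick Bravo, Harbor, Comet, Delta costs 22; no covering selection beats 17.

17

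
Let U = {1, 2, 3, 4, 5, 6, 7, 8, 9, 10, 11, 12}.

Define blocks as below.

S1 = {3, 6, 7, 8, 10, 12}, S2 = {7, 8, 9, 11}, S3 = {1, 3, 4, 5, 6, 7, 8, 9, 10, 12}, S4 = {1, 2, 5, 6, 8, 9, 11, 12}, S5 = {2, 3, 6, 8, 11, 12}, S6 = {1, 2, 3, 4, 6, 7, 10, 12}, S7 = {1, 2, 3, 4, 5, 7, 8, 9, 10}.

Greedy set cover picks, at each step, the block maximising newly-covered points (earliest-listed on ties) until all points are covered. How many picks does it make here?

2

Greedy: pick S3 (covers 10 new) → pick S4 (covers 2 new). Total picks: 2.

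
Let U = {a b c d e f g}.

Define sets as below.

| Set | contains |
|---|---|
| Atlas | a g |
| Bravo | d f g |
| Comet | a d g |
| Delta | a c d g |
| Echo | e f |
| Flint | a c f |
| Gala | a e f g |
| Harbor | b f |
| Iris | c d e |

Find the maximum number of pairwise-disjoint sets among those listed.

Atlas, Harbor, Iris are pairwise disjoint (Atlas={a,g}; Harbor={b,f}; Iris={c,d,e}).
Every remaining set overlaps one of these, and no 4 of the listed sets are pairwise disjoint, so 3 is the maximum.

3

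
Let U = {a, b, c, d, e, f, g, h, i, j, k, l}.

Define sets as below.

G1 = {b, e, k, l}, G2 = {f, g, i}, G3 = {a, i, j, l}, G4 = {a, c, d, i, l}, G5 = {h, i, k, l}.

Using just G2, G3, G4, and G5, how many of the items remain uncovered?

Union of G2, G3, G4, G5 = {a, c, d, f, g, h, i, j, k, l}.
Not covered: b, e — 2 items.

2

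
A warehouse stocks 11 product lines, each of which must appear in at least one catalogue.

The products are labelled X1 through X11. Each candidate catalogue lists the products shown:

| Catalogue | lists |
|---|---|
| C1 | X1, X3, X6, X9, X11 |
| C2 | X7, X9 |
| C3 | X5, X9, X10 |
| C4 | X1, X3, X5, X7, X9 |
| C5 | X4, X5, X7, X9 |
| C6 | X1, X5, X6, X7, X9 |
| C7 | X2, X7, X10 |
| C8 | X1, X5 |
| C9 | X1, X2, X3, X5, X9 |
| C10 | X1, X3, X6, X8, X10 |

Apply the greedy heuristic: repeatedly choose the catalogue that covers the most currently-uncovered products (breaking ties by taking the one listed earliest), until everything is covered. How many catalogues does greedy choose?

4

Greedy: pick C1 (covers 5 new) → pick C5 (covers 3 new) → pick C7 (covers 2 new) → pick C10 (covers 1 new). Total picks: 4.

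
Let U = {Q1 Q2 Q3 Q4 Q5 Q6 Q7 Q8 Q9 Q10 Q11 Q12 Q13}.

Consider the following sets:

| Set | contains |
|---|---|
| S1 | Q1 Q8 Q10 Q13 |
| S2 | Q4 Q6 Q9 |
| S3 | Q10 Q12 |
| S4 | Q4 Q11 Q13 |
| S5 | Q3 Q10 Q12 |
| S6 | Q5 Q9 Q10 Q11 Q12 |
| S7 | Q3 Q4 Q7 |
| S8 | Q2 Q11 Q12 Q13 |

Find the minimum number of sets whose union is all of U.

5

S1 and S2 and S6 and S7 and S8 together: S1 ∪ S2 ∪ S6 ∪ S7 ∪ S8 = {Q1, Q2, Q3, Q4, Q5, Q6, Q7, Q8, Q9, Q10, Q11, Q12, Q13} — every element is covered.
No 4 of the 8 sets cover everything (all 70 combinations miss at least one element), so 5 is optimal.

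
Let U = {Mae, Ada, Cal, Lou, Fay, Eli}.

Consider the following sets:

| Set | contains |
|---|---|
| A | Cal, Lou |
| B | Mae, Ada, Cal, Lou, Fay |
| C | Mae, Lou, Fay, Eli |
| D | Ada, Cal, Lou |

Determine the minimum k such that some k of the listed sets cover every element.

2

Take {B, C}. Their union is {Mae, Ada, Cal, Lou, Fay, Eli}, which is all 6 elements.
No single set has all 6 elements (the largest, B, has 5), so 2 is optimal.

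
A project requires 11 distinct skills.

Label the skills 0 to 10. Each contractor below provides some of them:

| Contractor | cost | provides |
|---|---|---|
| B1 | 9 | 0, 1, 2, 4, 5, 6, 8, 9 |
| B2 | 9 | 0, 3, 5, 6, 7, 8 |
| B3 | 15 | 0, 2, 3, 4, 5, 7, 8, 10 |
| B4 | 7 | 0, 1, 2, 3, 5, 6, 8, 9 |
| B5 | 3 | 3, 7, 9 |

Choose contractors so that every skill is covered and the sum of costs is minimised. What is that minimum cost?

22

B3, B4 together cover every skill (B3 ∪ B4 = {0, 1, 2, 3, 4, 5, 6, 7, 8, 9, 10}); total cost 15 + 7 = 22.
The greedy pick B4, B5, B3 costs 25; no covering selection beats 22.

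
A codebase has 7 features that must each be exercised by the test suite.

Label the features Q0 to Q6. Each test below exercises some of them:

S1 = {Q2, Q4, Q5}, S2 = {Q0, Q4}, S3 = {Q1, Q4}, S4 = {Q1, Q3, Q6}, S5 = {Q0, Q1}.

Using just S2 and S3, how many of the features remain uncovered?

4

Union of S2, S3 = {Q0, Q1, Q4}.
Not covered: Q2, Q3, Q5, Q6 — 4 features.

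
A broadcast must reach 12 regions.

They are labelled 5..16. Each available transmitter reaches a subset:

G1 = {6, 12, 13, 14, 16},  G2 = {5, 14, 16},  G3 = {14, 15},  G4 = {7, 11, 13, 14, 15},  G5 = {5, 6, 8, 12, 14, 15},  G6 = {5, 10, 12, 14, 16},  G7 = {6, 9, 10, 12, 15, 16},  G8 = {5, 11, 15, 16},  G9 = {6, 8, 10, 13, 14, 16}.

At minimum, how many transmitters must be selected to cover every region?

Take {G4, G5, G7}. Their union is {5, 6, 7, 8, 9, 10, 11, 12, 13, 14, 15, 16}, which is all 12 regions.
Only G4 contains 7, so G4 is forced; the remaining 7 regions need at least 2 more transmitters (each remaining transmitter adds at most 5) — so at least 3 transmitters are needed, and 3 is optimal.

3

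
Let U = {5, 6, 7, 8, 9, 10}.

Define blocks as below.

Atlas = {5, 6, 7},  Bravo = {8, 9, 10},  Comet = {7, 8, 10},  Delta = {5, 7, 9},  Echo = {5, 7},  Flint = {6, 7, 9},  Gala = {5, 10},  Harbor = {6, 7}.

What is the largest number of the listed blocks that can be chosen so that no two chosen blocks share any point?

Gala, Harbor are pairwise disjoint (Gala={5,10}; Harbor={6,7}).
Every remaining block overlaps one of these, and no 3 of the listed blocks are pairwise disjoint, so 2 is the maximum.

2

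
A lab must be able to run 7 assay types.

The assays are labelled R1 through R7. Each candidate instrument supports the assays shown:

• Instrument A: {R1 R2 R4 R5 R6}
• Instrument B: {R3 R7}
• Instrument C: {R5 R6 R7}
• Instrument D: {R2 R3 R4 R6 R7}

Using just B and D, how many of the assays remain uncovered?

2

Union of B, D = {R2, R3, R4, R6, R7}.
Not covered: R1, R5 — 2 assays.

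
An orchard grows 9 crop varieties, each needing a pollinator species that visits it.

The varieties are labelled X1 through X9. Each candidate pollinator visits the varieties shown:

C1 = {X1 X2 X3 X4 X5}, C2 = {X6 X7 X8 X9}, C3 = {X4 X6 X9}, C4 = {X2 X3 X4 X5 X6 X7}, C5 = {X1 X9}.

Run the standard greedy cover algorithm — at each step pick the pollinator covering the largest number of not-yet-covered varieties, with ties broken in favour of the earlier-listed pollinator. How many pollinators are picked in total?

3

Greedy: pick C4 (covers 6 new) → pick C2 (covers 2 new) → pick C1 (covers 1 new). Total picks: 3.
(The true minimum cover uses only 2 pollinators, so greedy is not optimal here.)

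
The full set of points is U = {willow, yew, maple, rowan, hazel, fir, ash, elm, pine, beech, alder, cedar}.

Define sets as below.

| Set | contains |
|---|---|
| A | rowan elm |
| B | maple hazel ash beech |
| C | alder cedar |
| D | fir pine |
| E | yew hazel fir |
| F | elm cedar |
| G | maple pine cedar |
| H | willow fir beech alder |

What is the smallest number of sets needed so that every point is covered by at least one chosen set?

Take {A, B, E, G, H}. Their union is {willow, yew, maple, rowan, hazel, fir, ash, elm, pine, beech, alder, cedar}, which is all 12 points.
No 4 of the 8 sets cover everything (all 70 combinations miss at least one point), so 5 is optimal.

5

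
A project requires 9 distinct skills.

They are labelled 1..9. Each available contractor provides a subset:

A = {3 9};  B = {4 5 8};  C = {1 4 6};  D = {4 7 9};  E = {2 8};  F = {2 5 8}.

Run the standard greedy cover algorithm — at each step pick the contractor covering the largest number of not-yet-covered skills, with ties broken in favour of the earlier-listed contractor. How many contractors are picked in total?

Greedy: pick B (covers 3 new) → pick A (covers 2 new) → pick C (covers 2 new) → pick D (covers 1 new) → pick E (covers 1 new). Total picks: 5.
(The true minimum cover uses only 4 contractors, so greedy is not optimal here.)

5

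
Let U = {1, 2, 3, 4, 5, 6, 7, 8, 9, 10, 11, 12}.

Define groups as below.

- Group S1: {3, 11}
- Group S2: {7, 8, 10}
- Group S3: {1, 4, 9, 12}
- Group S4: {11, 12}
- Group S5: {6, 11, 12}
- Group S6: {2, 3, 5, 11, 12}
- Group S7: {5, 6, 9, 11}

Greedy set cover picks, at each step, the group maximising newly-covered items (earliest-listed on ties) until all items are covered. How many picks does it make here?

4

Greedy: pick S6 (covers 5 new) → pick S2 (covers 3 new) → pick S3 (covers 3 new) → pick S5 (covers 1 new). Total picks: 4.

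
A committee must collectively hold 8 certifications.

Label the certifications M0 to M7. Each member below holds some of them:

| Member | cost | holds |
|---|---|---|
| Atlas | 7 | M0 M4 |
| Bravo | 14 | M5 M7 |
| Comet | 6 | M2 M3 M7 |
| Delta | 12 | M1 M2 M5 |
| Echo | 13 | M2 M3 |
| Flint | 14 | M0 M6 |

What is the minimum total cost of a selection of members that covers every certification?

Atlas, Comet, Delta, Flint together cover every certification (Atlas ∪ Comet ∪ Delta ∪ Flint = {M0, M1, M2, M3, M4, M5, M6, M7}); total cost 7 + 6 + 12 + 14 = 39.
No covering selection has total cost below 39.

39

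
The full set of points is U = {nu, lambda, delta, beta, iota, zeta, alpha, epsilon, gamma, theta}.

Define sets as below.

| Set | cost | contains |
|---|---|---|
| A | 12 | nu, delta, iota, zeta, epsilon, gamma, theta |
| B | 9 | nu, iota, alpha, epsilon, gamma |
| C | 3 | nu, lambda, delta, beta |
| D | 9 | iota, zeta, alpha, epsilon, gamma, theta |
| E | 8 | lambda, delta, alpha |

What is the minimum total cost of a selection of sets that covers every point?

C, D together cover every point (C ∪ D = {nu, lambda, delta, beta, iota, zeta, alpha, epsilon, gamma, theta}); total cost 3 + 9 = 12.
No covering selection has total cost below 12.

12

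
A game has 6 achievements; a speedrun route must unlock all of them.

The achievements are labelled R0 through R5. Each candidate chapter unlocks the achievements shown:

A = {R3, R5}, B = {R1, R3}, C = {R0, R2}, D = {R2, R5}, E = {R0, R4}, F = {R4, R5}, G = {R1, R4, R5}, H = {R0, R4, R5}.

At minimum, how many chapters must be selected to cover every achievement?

3

Take {B, C, H}. Their union is {R0, R1, R2, R3, R4, R5}, which is all 6 achievements.
No 2 of the 8 chapters cover everything (all 28 combinations miss at least one achievement), so 3 is optimal.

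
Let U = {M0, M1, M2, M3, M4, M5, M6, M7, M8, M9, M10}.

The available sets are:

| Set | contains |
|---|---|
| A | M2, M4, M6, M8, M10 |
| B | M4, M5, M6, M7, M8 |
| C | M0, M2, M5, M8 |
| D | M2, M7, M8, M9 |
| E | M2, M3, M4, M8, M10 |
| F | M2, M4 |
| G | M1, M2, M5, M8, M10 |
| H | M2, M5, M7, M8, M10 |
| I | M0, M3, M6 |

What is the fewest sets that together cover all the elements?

Take {D, E, G, I}. Their union is {M0, M1, M2, M3, M4, M5, M6, M7, M8, M9, M10}, which is all 11 elements.
Only D contains M9, so D is forced; the remaining 7 elements need at least 3 more sets (each remaining set adds at most 3) — so at least 4 sets are needed, and 4 is optimal.

4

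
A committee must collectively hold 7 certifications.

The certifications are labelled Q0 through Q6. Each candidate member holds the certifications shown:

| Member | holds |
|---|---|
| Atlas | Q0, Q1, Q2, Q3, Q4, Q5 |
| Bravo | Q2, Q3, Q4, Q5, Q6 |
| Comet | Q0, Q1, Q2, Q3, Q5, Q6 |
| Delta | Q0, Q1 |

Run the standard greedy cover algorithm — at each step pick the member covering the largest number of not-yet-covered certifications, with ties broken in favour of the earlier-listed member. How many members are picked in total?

2

Greedy: pick Atlas (covers 6 new) → pick Bravo (covers 1 new). Total picks: 2.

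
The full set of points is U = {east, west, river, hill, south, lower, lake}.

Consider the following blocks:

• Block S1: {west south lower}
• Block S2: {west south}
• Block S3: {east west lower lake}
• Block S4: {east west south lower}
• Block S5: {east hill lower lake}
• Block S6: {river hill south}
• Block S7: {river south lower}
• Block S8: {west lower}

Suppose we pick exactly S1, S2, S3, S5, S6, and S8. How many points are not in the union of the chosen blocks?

Union of S1, S2, S3, S5, S6, S8 = {east, west, river, hill, south, lower, lake} — that's every point, so 0 are uncovered.

0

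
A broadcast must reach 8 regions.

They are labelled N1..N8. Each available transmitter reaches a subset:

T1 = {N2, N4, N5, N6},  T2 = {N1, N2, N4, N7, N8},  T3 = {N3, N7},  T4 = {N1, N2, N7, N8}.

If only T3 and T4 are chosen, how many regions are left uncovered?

3

Union of T3, T4 = {N1, N2, N3, N7, N8}.
Not covered: N4, N5, N6 — 3 regions.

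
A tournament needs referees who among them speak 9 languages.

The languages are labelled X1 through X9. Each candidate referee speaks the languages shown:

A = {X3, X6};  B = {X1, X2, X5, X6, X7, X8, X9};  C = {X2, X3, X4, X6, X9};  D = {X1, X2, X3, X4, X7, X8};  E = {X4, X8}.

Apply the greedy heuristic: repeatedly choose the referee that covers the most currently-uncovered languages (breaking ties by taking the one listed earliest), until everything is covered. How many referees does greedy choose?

2

Greedy: pick B (covers 7 new) → pick C (covers 2 new). Total picks: 2.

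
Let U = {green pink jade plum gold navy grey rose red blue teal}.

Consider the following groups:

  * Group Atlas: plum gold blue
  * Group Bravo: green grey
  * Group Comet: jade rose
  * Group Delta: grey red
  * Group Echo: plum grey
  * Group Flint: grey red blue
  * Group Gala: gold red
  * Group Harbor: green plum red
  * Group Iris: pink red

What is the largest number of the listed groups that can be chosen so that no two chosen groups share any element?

4

Atlas, Bravo, Comet, Iris are pairwise disjoint (Atlas={plum,gold,blue}; Bravo={green,grey}; Comet={jade,rose}; Iris={pink,red}).
Every remaining group overlaps one of these, and no 5 of the listed groups are pairwise disjoint, so 4 is the maximum.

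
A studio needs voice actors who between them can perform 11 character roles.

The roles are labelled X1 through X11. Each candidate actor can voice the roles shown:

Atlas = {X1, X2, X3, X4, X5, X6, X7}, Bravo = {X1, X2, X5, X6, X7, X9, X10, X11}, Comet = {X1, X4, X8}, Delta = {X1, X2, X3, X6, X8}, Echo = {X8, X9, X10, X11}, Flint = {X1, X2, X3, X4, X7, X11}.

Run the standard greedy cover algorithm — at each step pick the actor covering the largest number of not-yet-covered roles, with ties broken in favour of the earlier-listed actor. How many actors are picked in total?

3

Greedy: pick Bravo (covers 8 new) → pick Atlas (covers 2 new) → pick Comet (covers 1 new). Total picks: 3.
(The true minimum cover uses only 2 actors, so greedy is not optimal here.)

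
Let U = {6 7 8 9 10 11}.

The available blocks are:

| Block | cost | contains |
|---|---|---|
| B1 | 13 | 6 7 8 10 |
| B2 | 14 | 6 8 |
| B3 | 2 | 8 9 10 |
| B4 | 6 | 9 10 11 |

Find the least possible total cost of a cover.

B1, B4 together cover every element (B1 ∪ B4 = {6, 7, 8, 9, 10, 11}); total cost 13 + 6 = 19.
The greedy pick B3, B4, B1 costs 21; no covering selection beats 19.

19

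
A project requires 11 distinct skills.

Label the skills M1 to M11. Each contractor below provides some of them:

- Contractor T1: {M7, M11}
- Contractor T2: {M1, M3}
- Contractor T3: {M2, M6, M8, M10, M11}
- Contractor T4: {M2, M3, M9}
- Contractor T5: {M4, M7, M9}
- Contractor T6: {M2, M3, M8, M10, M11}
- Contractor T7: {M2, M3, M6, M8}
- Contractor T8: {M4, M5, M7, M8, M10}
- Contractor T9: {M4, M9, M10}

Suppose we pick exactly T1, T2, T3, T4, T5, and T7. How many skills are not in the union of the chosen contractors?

1

Union of T1, T2, T3, T4, T5, T7 = {M1, M2, M3, M4, M6, M7, M8, M9, M10, M11}.
Not covered: M5 — 1 skill.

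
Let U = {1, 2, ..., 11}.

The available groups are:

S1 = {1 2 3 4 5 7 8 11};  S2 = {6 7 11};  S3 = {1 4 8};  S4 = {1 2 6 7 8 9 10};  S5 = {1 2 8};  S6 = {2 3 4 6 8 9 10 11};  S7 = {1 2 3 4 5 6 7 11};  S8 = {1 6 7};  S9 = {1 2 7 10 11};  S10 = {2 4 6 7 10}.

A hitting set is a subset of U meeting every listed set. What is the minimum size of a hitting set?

Take H = {7, 8}. Each listed group contains at least one of these, so H is a hitting set of size 2.
The groups S2, S5 are pairwise disjoint, so any hitting set needs a separate point for each — at least 2. Hence 2 is optimal.

2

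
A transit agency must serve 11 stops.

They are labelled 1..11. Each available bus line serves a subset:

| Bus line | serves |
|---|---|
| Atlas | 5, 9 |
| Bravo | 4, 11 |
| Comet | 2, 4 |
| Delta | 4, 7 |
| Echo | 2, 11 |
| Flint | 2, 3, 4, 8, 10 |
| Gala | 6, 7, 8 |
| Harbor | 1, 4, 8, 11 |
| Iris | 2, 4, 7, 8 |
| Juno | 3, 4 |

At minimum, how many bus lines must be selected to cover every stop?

4

Atlas and Flint and Gala and Harbor together: Atlas ∪ Flint ∪ Gala ∪ Harbor = {1, 2, 3, 4, 5, 6, 7, 8, 9, 10, 11} — every stop is covered.
Only Harbor contains 1, so Harbor is forced; the remaining 7 stops need at least 3 more bus lines (each remaining bus line adds at most 3) — so at least 4 bus lines are needed, and 4 is optimal.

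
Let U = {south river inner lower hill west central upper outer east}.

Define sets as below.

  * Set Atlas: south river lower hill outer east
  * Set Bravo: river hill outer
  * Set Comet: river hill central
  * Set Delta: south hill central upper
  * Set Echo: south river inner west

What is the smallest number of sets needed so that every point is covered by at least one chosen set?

Atlas and Delta and Echo together: Atlas ∪ Delta ∪ Echo = {south, river, inner, lower, hill, west, central, upper, outer, east} — every point is covered.
Only Echo contains inner, so Echo is forced; the remaining 6 points need at least 2 more sets (each remaining set adds at most 4) — so at least 3 sets are needed, and 3 is optimal.

3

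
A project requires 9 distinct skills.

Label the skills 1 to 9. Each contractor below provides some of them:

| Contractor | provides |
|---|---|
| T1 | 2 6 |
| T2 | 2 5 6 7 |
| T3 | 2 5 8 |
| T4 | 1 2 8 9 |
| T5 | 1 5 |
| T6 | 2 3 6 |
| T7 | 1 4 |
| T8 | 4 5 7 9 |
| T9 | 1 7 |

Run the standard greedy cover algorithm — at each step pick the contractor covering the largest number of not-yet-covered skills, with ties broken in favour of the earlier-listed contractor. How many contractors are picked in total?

Greedy: pick T2 (covers 4 new) → pick T4 (covers 3 new) → pick T6 (covers 1 new) → pick T7 (covers 1 new). Total picks: 4.
(The true minimum cover uses only 3 contractors, so greedy is not optimal here.)

4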